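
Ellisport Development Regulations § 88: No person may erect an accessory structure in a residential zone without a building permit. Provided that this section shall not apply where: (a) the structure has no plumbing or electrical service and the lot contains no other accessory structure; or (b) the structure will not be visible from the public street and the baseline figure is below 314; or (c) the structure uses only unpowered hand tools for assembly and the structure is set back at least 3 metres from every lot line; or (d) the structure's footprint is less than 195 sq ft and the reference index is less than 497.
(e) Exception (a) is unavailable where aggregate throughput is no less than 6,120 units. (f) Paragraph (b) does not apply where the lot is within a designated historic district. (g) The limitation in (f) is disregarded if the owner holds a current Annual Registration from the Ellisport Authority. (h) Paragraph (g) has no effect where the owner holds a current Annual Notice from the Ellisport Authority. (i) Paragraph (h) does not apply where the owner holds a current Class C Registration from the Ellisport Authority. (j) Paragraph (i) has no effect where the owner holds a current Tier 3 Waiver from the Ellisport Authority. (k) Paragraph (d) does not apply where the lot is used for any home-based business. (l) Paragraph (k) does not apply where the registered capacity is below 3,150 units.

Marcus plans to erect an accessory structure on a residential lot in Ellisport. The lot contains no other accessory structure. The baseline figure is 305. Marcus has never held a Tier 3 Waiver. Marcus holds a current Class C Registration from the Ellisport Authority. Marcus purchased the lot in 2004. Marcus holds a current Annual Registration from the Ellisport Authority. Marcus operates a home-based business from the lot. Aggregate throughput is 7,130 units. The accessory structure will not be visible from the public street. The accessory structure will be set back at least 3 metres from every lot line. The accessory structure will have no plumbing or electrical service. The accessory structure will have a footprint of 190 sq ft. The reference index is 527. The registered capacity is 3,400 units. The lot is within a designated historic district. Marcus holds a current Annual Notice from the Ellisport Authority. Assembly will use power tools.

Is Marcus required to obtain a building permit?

No — exception (b) applies; Marcus does not need a building permit.

All of (a)'s requirements are met (there is no plumbing or electrical service; the lot has no other accessory structure). But: (e) operates against (a): aggregate throughput is 7,130 units, meeting the 6,120 units threshold. So (a) is unavailable.
Exception (b): the structure will not be visible from the street; the baseline figure is 305, below the 314 limit — every condition holds. Considering the limiting provisions: (f) operates (the lot is in a historic district), but is itself disapplied by (g): (g) is triggered — a current Annual Registration is held. (h) applies (a current Annual Notice is held), but is overridden by (i): (i) applies — a current Class C Registration is held. (j), which would lift (i), does not operate here — the Tier 3 Waiver is not current. So (b) applies.
Exception (c) does not apply: assembly uses power tools.
Exception (d) requires that the reference index is less than 497; but the reference index is 527, not less than 497, so (d) is unavailable.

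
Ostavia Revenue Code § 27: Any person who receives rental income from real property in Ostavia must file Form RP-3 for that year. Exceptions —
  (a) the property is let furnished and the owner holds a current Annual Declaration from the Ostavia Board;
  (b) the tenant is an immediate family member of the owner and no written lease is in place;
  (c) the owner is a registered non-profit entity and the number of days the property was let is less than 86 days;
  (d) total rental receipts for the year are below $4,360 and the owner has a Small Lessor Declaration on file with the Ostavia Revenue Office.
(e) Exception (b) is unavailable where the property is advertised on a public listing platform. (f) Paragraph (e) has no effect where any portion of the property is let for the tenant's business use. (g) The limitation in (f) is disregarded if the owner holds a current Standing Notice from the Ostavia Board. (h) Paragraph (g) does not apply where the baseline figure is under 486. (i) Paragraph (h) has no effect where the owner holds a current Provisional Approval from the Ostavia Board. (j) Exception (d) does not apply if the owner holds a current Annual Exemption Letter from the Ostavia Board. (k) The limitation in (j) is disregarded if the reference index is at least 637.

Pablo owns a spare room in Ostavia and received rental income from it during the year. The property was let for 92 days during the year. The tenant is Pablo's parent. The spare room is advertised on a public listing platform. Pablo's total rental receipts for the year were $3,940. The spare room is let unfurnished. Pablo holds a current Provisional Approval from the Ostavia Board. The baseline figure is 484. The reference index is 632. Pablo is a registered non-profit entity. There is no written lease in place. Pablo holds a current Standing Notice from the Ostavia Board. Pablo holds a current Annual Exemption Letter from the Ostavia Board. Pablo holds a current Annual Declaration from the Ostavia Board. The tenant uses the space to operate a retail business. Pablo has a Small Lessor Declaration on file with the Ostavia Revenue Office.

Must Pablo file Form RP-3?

Yes — Pablo must file Form RP-3.

Exception (a) does not apply: the property is let unfurnished.
Exception (b)'s conditions are all satisfied: the tenant is an immediate family member; there is no written lease. Turning to paragraphs (e)–(i): (e) operates against (b): the property is publicly advertised. (f) is engaged (the space is let for business use), but yields to (g): (g) operates against (f): a current Standing Notice is held. (h) is triggered (the baseline figure is 484, under the 486 limit), but is displaced by (i): (i) is triggered — a current Provisional Approval is held. (b) is therefore removed.
Exception (c) requires that the number of days the property was let is less than 86 days; but the number of days the property was let is 92 days, not less than 86 days, so (c) is unavailable.
Exception (d) is satisfied on its face — total rental receipts for the year are $3,940, below the $4,360 limit; a Small Lessor Declaration is on file. Turning to paragraphs (j)–(k): (j) is engaged — a current Annual Exemption Letter is held. (k), which would lift (j), is not engaged — the reference index is 632, short of 637. So (d) is unavailable.
Every exception is unavailable, so the rule governs.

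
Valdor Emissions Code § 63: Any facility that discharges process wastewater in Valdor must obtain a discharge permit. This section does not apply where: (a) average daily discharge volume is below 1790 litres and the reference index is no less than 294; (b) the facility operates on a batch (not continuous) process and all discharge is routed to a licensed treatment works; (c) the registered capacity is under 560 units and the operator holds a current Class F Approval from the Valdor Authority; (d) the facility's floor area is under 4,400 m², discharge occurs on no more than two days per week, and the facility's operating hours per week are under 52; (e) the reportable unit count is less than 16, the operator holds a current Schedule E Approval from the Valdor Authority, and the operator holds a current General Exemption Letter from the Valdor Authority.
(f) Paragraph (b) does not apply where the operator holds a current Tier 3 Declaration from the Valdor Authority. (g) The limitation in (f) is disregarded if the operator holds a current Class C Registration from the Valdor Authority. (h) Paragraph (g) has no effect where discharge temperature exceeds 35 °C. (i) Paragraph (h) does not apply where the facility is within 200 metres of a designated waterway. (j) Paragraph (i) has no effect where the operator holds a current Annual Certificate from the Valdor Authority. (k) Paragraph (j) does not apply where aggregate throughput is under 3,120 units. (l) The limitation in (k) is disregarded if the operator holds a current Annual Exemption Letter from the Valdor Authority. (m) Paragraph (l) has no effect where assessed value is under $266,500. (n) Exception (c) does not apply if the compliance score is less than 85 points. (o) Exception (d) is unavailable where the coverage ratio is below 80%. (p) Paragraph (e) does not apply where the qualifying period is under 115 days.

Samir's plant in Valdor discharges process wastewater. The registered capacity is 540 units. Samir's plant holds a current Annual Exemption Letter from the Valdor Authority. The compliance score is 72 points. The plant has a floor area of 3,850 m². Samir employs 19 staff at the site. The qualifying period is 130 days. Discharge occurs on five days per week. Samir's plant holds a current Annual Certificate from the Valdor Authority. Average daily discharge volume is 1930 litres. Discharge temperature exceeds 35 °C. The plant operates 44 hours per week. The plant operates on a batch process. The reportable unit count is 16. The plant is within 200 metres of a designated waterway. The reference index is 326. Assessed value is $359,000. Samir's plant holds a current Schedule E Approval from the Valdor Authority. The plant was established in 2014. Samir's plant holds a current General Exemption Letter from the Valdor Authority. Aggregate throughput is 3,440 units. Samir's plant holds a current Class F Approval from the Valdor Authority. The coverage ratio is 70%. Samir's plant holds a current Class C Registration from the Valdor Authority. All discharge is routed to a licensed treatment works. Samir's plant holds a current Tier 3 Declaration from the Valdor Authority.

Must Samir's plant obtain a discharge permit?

Exception (a) requires that average daily discharge volume is below 1790 litres; but average daily discharge volume is 1930 litres, not below 1790 litres, so (a) is unavailable.
Exception (b)'s conditions are all satisfied: the facility operates on a batch process; discharge is routed to a licensed treatment works. But: (f) applies — a current Tier 3 Declaration is held. (g) operates (a current Class C Registration is held), but yields to (h): (h) applies — discharge temperature exceeds 35 °C. (i) operates (the plant is within 200 m of a designated waterway), but is set aside by (j): (j) is triggered — a current Annual Certificate is held. (k), which would lift (j), is not engaged — aggregate throughput is 3,440 units, not under 3,120 units. So (b) is unavailable.
Exception (c) is satisfied on its face — the registered capacity is 540 units, under the 560 units limit; a current Class F Approval is held. But: (n) applies — the compliance score is 72 points, less than the 85 points limit. So (c) is unavailable.
Exception (d) requires that discharge occurs on no more than two days per week; but discharge occurs on five days per week, so (d) is unavailable.
Exception (e) requires that the reportable unit count is less than 16; but the reportable unit count is 16, not less than 16, so (e) is unavailable.
No exception is made out. Samir's plant falls within the general rule.

Yes — Samir's plant must obtain a discharge permit.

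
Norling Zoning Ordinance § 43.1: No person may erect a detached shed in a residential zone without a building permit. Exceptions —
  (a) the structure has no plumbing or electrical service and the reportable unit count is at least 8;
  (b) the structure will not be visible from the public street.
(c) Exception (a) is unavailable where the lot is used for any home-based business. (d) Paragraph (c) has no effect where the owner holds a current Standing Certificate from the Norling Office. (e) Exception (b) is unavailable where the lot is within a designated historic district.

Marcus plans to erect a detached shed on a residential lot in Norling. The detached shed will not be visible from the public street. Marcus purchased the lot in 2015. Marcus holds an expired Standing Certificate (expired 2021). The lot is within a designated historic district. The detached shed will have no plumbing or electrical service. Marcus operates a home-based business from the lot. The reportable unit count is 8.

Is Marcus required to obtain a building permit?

Exception (a) is satisfied on its face — there is no plumbing or electrical service; the reportable unit count is 8, meeting the 8 threshold. But applying paragraphs (c)–(d): (c) operates against (a): a home-based business operates on the lot. (d), which would lift (c), is inapplicable — there is no Standing Certificate in force. Exception (a) does not apply.
Exception (b)'s conditions are all satisfied: the structure will not be visible from the street. But: (e) operates — the lot is in a historic district. (b) is therefore removed.
No exception applies. The general rule governs.

Yes — Marcus must obtain a building permit.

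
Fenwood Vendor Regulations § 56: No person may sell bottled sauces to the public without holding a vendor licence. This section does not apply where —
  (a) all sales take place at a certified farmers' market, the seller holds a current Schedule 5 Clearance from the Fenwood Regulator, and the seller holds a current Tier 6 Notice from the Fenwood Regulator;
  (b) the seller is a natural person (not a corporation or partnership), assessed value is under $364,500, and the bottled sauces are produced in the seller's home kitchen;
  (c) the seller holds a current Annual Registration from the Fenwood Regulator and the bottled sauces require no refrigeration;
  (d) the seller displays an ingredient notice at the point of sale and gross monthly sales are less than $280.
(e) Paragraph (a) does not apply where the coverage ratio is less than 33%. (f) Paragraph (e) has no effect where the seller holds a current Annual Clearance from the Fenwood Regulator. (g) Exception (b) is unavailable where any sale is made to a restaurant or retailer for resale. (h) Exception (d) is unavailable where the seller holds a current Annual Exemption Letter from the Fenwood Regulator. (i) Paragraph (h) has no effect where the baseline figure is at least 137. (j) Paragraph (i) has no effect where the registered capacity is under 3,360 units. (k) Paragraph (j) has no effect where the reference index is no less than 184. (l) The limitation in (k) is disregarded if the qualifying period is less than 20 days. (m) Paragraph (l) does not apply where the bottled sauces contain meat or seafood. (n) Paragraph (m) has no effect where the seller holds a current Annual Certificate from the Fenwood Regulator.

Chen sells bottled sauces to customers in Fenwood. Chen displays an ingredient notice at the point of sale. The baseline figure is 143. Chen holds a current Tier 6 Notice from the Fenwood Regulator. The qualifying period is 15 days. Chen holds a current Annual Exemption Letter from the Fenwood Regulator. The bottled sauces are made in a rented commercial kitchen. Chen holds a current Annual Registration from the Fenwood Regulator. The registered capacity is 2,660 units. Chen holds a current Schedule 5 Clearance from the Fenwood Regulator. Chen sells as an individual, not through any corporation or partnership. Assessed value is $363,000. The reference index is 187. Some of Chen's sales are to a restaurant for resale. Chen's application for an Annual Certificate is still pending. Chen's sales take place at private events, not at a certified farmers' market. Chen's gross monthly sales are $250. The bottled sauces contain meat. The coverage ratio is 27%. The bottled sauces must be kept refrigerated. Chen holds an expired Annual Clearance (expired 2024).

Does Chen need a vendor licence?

Exception (a) fails — sales are at private events, not a certified farmers' market.
Exception (b) does not apply: the bottled sauces are made in a commercial kitchen, not a home kitchen.
Exception (c) fails — the bottled sauces require refrigeration.
All of (d)'s requirements are met (an ingredient notice is displayed; gross monthly sales are $250, less than the $280 limit). Applying paragraphs (h)–(n): (h) would limit (d) — a current Annual Exemption Letter is held — but (i) sets (h) aside: (i) is triggered — the baseline figure is 143, meeting the 137 threshold. (j) would limit (i) — the registered capacity is 2,660 units, under the 3,360 units limit — but (k) sets (j) aside: (k) operates — the reference index is 187, meeting the 184 threshold. (l) would limit (k) — the qualifying period is 15 days, less than the 20 days limit — but (m) sets (l) aside: (m) operates against (l): the bottled sauces contain meat. (n), which would lift (m), is not triggered — the Annual Certificate is not current. Exception (d) stands.

No — exception (d) applies; Chen is not required to hold a vendor licence.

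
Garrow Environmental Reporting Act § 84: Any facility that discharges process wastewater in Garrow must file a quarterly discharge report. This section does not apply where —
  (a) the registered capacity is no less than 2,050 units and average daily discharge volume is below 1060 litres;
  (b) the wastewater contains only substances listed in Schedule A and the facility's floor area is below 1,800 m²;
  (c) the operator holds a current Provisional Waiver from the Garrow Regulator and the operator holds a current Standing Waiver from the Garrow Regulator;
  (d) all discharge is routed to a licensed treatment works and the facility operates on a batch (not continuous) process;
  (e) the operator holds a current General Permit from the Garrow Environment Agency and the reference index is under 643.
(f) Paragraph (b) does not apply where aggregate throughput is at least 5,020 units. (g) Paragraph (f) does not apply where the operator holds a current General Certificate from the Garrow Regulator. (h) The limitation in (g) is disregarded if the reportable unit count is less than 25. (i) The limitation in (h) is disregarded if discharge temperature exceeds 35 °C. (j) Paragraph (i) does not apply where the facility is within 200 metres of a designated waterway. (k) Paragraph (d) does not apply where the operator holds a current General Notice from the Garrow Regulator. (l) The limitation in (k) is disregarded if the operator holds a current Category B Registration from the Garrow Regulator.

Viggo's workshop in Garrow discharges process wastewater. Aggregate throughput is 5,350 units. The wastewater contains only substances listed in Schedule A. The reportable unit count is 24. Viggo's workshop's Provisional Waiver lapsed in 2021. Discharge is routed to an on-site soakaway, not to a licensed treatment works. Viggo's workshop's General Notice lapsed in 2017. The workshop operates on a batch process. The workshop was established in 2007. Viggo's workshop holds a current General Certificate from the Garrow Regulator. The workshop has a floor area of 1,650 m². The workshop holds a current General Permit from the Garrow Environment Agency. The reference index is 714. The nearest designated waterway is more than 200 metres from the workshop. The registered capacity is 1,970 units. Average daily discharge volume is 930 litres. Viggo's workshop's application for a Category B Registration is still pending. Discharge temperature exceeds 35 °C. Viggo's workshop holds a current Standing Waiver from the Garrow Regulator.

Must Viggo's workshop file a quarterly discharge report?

No — exception (b) applies; Viggo's workshop is not required to file a quarterly discharge report.

Exception (a) does not apply: the registered capacity is 1,970 units, short of 2,050 units.
Exception (b) is satisfied on its face — the wastewater is Schedule-A-only; the facility's floor area is 1,650 m², below the 1,800 m² limit. As to paragraphs (f)–(j): (f) is triggered (aggregate throughput is 5,350 units, meeting the 5,020 units threshold), but is overridden by (g): (g) operates against (f): a current General Certificate is held. (h) would limit (g) — the reportable unit count is 24, less than the 25 limit — but (i) sets (h) aside: (i) operates — discharge temperature exceeds 35 °C. (j), which would lift (i), is inapplicable — the workshop is more than 200 m from any designated waterway. Exception (b) stands.
Exception (c) fails — the Provisional Waiver is not current.
Exception (d) does not apply: discharge is not routed to a licensed treatment works.
Exception (e) does not apply: the reference index is 714, not under 643.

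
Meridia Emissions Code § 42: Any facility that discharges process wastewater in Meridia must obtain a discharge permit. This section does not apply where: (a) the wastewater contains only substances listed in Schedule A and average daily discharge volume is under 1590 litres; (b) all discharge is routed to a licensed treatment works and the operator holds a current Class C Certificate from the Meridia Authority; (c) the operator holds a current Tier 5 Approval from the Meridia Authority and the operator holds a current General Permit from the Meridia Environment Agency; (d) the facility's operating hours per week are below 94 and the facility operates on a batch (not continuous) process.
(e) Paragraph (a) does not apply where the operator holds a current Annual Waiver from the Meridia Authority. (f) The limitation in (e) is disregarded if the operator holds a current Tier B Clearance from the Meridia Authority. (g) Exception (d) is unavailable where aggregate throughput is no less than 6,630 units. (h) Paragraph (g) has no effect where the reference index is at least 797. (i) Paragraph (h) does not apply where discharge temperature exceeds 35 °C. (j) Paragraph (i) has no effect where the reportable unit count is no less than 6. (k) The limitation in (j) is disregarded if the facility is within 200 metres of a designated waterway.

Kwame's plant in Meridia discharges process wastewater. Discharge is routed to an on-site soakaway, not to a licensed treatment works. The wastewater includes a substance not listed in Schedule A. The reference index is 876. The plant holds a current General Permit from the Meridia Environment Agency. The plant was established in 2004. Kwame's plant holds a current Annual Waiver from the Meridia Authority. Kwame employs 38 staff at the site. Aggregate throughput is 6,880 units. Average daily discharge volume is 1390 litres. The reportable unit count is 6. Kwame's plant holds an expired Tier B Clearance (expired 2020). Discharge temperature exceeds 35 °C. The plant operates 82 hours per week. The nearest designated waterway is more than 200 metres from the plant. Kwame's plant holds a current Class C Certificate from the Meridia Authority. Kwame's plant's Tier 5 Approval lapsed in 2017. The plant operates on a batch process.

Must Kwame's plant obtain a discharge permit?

No — exception (d) applies; Kwame's plant is not required to obtain a discharge permit.

Exception (a) fails — the wastewater includes a non-Schedule-A substance.
Exception (b) does not apply: discharge is not routed to a licensed treatment works.
Exception (c) fails — no current Tier 5 Approval is held.
Exception (d)'s conditions are all satisfied: the facility's operating hours per week are 82, below the 94 limit; the facility operates on a batch process. As to paragraphs (g)–(k): (g) would limit (d) — aggregate throughput is 6,880 units, meeting the 6,630 units threshold — but (h) sets (g) aside: (h) operates against (g): the reference index is 876, meeting the 797 threshold. (i) would limit (h) — discharge temperature exceeds 35 °C — but (j) sets (i) aside: (j) operates — the reportable unit count is 6, meeting the 6 threshold. (k), which would lift (j), is not engaged — the plant is more than 200 m from any designated waterway. (d) remains available.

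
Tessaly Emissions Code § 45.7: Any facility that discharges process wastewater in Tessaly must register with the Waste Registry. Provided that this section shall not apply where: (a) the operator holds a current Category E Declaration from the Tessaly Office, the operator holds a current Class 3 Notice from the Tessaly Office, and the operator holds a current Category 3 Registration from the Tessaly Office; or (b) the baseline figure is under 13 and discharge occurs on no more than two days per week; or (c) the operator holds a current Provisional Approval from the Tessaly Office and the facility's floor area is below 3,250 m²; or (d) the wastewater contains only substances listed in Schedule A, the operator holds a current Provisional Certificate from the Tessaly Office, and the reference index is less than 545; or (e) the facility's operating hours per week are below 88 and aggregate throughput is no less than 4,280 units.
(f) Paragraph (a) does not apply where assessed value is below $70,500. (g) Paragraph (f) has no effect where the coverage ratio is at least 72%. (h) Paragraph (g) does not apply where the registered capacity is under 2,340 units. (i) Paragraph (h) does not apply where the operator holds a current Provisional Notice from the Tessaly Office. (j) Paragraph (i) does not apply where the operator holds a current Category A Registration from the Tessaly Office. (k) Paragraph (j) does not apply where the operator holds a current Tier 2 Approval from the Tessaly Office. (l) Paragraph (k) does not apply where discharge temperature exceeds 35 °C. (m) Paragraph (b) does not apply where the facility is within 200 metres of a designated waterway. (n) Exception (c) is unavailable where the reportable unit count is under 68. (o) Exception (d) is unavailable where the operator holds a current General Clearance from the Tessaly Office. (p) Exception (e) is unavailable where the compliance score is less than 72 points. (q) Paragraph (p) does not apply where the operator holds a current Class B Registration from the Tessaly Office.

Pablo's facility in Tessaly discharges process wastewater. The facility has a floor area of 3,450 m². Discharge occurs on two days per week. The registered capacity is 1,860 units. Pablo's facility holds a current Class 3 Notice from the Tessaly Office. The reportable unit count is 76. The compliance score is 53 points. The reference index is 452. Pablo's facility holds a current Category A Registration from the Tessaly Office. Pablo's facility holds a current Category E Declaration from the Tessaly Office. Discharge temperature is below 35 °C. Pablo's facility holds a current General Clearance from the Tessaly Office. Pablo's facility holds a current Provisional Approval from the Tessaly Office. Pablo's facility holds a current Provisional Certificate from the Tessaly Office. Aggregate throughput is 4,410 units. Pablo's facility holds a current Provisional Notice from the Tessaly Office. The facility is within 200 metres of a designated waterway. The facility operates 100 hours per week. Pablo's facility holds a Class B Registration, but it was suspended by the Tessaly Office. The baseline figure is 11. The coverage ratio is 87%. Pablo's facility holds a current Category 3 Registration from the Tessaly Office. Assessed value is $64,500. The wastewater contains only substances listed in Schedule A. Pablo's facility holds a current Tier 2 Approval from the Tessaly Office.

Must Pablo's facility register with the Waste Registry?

No — exception (a) applies; Pablo's facility is not required to register with the Waste Registry.

Exception (a) is satisfied on its face — a current Category E Declaration is held; a current Class 3 Notice is held; a current Category 3 Registration is held. Under paragraphs (f)–(l): (f) is triggered (assessed value is $64,500, below the $70,500 limit), but is displaced by (g): (g) applies — the coverage ratio is 87%, meeting the 72% threshold. (h) would limit (g) — the registered capacity is 1,860 units, under the 2,340 units limit — but (i) sets (h) aside: (i) operates against (h): a current Provisional Notice is held. (j) is engaged (a current Category A Registration is held), but is itself disapplied by (k): (k) is triggered — a current Tier 2 Approval is held. (l) is not engaged (discharge temperature is below 35 °C), so (k) stands. Exception (a) stands.
Exception (b): the baseline figure is 11, under the 13 limit; discharge occurs on no more than two days per week — every condition holds. But: (m) operates against (b): the facility is within 200 m of a designated waterway. So (b) is unavailable.
Exception (c) does not apply: the facility's floor area is 3,450 m², not below 3,250 m².
Exception (d) is satisfied on its face — the wastewater is Schedule-A-only; a current Provisional Certificate is held; the reference index is 452, less than the 545 limit. But applying paragraph (o): (o) operates against (d): a current General Clearance is held. Exception (d) does not apply.
Exception (e) requires that the facility's operating hours per week are below 88; but the facility's operating hours per week are 100, not below 88, so (e) is unavailable.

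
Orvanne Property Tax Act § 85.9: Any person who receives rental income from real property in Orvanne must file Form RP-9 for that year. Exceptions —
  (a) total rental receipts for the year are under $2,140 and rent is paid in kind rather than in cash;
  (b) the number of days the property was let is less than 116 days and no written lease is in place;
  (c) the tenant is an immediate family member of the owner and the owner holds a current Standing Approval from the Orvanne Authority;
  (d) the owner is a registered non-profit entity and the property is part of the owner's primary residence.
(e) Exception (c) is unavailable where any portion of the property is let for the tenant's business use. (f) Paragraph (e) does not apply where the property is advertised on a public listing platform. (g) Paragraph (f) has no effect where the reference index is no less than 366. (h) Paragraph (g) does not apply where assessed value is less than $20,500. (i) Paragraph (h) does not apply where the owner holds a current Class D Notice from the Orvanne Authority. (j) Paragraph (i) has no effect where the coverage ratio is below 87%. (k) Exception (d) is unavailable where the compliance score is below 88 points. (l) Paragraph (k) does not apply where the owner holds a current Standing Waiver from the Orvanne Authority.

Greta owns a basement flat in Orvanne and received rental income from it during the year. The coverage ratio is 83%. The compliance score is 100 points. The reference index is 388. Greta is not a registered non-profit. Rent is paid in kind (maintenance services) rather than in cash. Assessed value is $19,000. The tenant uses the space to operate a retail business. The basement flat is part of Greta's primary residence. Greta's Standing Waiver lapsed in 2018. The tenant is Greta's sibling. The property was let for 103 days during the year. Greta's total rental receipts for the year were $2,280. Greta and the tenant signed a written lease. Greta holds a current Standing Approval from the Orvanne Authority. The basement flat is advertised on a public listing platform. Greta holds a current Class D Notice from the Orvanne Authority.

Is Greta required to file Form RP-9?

No — exception (c) applies; Greta is not required to file Form RP-9.

Exception (a) does not apply: total rental receipts for the year are $2,280, not under $2,140.
Exception (b) does not apply: a written lease is in place.
All of (c)'s requirements are met (the tenant is an immediate family member; a current Standing Approval is held). Applying paragraphs (e)–(j): (e) would limit (c) — the space is let for business use — but (f) sets (e) aside: (f) operates — the property is publicly advertised. (g) operates (the reference index is 388, meeting the 366 threshold), but is overridden by (h): (h) operates against (g): assessed value is $19,000, less than the $20,500 limit. (i) would limit (h) — a current Class D Notice is held — but (j) sets (i) aside: (j) operates against (i): the coverage ratio is 83%, below the 87% limit. So (c) applies.
Exception (d) requires that the owner is a registered non-profit entity; but Greta is not a registered non-profit, so (d) is unavailable.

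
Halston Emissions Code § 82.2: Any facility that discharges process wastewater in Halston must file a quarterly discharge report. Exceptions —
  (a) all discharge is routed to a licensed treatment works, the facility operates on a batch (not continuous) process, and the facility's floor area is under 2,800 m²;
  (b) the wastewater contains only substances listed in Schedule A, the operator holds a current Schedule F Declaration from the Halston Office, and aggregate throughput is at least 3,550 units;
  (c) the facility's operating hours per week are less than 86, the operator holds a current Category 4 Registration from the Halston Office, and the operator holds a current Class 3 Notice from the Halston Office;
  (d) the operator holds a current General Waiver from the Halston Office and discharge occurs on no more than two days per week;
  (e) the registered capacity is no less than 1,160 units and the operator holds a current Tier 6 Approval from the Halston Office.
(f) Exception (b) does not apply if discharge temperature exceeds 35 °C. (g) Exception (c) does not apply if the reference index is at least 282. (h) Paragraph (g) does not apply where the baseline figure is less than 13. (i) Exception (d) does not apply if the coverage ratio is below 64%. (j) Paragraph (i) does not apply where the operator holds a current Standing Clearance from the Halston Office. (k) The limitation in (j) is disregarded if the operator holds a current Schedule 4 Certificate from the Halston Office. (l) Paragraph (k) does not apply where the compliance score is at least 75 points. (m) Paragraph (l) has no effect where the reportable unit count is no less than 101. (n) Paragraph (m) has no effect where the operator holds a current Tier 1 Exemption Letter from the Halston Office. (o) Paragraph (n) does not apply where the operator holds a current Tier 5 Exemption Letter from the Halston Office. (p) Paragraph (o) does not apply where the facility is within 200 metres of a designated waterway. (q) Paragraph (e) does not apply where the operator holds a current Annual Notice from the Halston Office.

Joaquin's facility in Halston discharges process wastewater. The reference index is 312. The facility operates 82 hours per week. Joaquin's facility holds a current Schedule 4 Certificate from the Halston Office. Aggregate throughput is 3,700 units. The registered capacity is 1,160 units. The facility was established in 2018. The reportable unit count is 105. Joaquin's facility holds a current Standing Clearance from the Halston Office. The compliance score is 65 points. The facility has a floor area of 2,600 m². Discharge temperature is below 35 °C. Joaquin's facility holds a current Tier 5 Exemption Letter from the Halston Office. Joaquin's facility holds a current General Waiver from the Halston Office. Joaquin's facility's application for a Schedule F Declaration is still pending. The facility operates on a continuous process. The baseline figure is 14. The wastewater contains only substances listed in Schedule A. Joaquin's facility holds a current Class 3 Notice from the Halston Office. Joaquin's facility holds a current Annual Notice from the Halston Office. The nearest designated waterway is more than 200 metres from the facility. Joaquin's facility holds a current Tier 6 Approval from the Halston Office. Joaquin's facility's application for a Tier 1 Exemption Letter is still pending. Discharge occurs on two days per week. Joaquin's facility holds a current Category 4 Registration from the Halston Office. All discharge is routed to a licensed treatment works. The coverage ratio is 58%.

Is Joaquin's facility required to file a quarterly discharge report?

Exception (a) fails — the facility operates on a continuous process.
Exception (b) does not apply: there is no Schedule F Declaration in force.
Exception (c): the facility's operating hours per week are 82, less than the 86 limit; a current Category 4 Registration is held; a current Class 3 Notice is held — every condition holds. Turning to paragraphs (g)–(h): (g) applies — the reference index is 312, meeting the 282 threshold. (h), which would lift (g), is not triggered — the baseline figure is 14, not less than 13. Exception (c) does not apply.
Exception (d) is satisfied on its face — a current General Waiver is held; discharge occurs on no more than two days per week. Turning to paragraphs (i)–(p): (i) is engaged — the coverage ratio is 58%, below the 64% limit. (j) would limit (i) — a current Standing Clearance is held — but (k) sets (j) aside: (k) operates against (j): a current Schedule 4 Certificate is held. (l), which would lift (k), is inapplicable — the compliance score is 65 points, short of 75 points. (d) is therefore removed.
Exception (e): the registered capacity is 1,160 units, meeting the 1,160 units threshold; a current Tier 6 Approval is held — every condition holds. But applying paragraph (q): (q) is triggered — a current Annual Notice is held. (e) is therefore removed.
No exception is made out. Joaquin's facility falls within the general rule.

Yes — Joaquin's facility must file a quarterly discharge report.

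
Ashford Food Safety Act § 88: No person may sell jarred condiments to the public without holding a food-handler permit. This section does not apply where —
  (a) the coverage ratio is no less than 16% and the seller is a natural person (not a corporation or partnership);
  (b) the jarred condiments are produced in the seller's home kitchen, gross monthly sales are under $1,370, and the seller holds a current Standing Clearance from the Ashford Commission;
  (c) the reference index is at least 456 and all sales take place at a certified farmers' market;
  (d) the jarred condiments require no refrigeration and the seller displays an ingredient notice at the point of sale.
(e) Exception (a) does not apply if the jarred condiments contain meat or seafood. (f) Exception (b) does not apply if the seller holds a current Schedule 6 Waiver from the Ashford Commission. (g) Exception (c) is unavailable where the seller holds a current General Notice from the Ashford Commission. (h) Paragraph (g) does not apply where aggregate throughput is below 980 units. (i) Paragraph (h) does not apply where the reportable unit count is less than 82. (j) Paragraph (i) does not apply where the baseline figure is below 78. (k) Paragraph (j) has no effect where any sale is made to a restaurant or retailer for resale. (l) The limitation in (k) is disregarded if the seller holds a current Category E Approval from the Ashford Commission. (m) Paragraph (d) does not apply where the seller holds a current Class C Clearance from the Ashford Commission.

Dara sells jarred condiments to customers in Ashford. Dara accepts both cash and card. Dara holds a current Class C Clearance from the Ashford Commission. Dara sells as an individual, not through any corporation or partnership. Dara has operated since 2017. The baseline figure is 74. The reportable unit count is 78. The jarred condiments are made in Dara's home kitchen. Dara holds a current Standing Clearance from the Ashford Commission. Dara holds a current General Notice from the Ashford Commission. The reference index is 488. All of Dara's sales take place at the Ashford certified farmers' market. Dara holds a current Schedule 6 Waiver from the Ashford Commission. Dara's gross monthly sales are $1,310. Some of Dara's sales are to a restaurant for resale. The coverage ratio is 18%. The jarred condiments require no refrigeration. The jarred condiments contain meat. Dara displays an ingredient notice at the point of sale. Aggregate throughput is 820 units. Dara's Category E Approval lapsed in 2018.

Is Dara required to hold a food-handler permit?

Yes — Dara must hold a food-handler permit.

Exception (a) is satisfied on its face — the coverage ratio is 18%, meeting the 16% threshold; the seller is a natural person. Turning to paragraph (e): (e) is engaged — the jarred condiments contain meat. So (a) is unavailable.
Exception (b): the jarred condiments are home-kitchen produced; gross monthly sales are $1,310, under the $1,370 limit; a current Standing Clearance is held — every condition holds. But applying paragraph (f): (f) operates — a current Schedule 6 Waiver is held. Exception (b) does not apply.
All of (c)'s requirements are met (the reference index is 488, meeting the 456 threshold; all sales are at a certified farmers' market). But applying paragraphs (g)–(l): (g) operates against (c): a current General Notice is held. (h) would limit (g) — aggregate throughput is 820 units, below the 980 units limit — but (i) sets (h) aside: (i) operates against (h): the reportable unit count is 78, less than the 82 limit. (j) would limit (i) — the baseline figure is 74, below the 78 limit — but (k) sets (j) aside: (k) applies — some sales are to a restaurant for resale. (l), which would lift (k), is not triggered — there is no Category E Approval in force. So (c) is unavailable.
All of (d)'s requirements are met (the jarred condiments are shelf-stable; an ingredient notice is displayed). Turning to paragraph (m): (m) operates against (d): a current Class C Clearance is held. Exception (d) does not apply.
No exception is made out. Dara falls within the general rule.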